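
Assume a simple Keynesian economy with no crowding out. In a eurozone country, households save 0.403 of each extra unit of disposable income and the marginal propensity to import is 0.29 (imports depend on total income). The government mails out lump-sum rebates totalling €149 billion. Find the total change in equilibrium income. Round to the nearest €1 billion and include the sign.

MPC = 1 − MPS = 1 − 0.403 = 0.597.
A lump-sum tax change of −€149 billion shifts disposable income by +€149 billion; first-round consumption changes by −c × ΔT = −0.597 × (−€149 billion) = +€88.953 billion.
Expenditure multiplier = 1/(1 − c + m) = 1/(1 − 0.597 + 0.29) = 1/0.693 ≈ 1.443.
The tax multiplier is −c × k ≈ −0.861, so ΔY = k × (−c·ΔT) = (+€88.953 billion) / 0.693 ≈ +€128 billion.

+€128 billion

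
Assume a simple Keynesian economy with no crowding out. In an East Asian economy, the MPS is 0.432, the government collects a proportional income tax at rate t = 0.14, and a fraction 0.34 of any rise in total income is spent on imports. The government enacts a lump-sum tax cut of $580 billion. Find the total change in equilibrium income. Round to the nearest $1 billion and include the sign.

MPC = 1 − MPS = 1 − 0.432 = 0.568.
A lump-sum tax change of −$580 billion shifts disposable income by +$580 billion; first-round consumption changes by −c × ΔT = −0.568 × (−$580 billion) = +$329.44 billion.
Expenditure multiplier = 1/(1 − c(1−t) + m) = 1/(1 − 0.568×0.86 + 0.34) = 1/0.85152 ≈ 1.174.
The tax multiplier is −c × k ≈ −0.667, so ΔY = k × (−c·ΔT) = (+$329.44 billion) / 0.85152 ≈ +$387 billion.

+$387 billion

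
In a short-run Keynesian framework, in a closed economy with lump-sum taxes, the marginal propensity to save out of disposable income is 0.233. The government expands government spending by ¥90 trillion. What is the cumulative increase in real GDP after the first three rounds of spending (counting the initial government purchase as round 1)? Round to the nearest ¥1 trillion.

¥212 trillion

MPC = 1 − MPS = 1 − 0.233 = 0.767.
Round 1 adds ΔG = ¥90 trillion; each later round is MPC = 0.767 times the previous.
After 3 rounds: 90 + 69.03 + 52.94601 = ΔG·(1 − c^3)/(1 − c) = 90 × (1 − 0.451217663)/0.233 ≈ ¥212 trillion.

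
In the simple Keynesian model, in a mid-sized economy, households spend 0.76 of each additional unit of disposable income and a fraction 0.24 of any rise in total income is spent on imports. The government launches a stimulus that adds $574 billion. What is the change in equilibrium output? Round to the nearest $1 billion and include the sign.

+$1,196 billion

Government-spending multiplier = 1/(1 − c + m) = 1/(1 − 0.76 + 0.24) = 1/0.48 ≈ 2.083.
ΔY = k × ΔG = (+$574 billion) / 0.48 ≈ +$1,196 billion.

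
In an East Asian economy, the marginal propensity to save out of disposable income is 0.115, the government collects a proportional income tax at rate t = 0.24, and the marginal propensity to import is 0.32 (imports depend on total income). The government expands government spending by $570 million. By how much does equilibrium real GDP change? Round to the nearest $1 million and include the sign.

MPC = 1 − MPS = 1 − 0.115 = 0.885.
Spending multiplier = 1/(1 − c(1−t) + m) = 1/(1 − 0.885×0.76 + 0.32) = 1/0.6474 ≈ 1.545.
ΔY = k × ΔG = (+$570 million) / 0.6474 ≈ +$880 million.

+$880 million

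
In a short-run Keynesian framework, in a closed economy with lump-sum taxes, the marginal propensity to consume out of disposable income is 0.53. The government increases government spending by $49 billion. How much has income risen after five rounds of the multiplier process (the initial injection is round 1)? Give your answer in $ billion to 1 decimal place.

Round 1 adds ΔG = $49 billion; each later round is MPC = 0.53 times the previous.
After 5 rounds: 49 + 25.97 + 13.7641 + 7.294973 + 3.86633569 = ΔG·(1 − c^5)/(1 − c) = 49 × (1 − 0.0418195493)/0.47 ≈ $99.9 billion.

$99.9 billion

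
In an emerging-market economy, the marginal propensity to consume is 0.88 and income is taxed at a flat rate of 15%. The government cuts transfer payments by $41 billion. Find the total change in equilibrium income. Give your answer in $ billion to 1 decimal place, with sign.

−$143.2 billion

The transfer change shifts disposable income by −$41 billion, so first-round consumption changes by c·ΔTR = 0.88 × (−$41 billion) = −$36.08 billion.
Expenditure multiplier = 1/(1 − c(1−t)) = 1/(1 − 0.88×0.85) = 1/0.252 ≈ 3.968.
The transfer multiplier is c × k ≈ 3.492, so ΔY = k × (c·ΔTR) = (−$36.08 billion) / 0.252 ≈ −$143.2 billion.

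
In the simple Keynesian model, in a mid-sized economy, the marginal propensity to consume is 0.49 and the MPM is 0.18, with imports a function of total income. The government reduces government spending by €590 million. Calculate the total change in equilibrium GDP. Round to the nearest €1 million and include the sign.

−€855 million

Expenditure multiplier = 1/(1 − c + m) = 1/(1 − 0.49 + 0.18) = 1/0.69 ≈ 1.449.
ΔY = k × ΔG = (−€590 million) / 0.69 ≈ −€855 million.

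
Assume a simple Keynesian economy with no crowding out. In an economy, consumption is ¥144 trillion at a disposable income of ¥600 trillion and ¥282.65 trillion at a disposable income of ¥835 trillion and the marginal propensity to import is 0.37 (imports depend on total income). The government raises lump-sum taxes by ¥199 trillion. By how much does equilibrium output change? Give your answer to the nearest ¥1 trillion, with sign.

−¥151 trillion

MPC = ΔC/ΔYd = (282.65 − 144)/(835 − 600) = 138.65/235 = 0.59.
A lump-sum tax change of +¥199 trillion shifts disposable income by −¥199 trillion; first-round consumption changes by −c × ΔT = −0.59 × (+¥199 trillion) = −¥117.41 trillion.
Expenditure multiplier = 1/(1 − c + m) = 1/(1 − 0.59 + 0.37) = 1/0.78 ≈ 1.282.
The tax multiplier is −c × k ≈ −0.756, so ΔY = k × (−c·ΔT) = (−¥117.41 trillion) / 0.78 ≈ −¥151 trillion.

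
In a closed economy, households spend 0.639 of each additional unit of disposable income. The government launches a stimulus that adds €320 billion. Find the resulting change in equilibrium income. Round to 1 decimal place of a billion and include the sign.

Spending multiplier = 1/(1 − MPC) = 1/(1 − 0.639) = 1/0.361 ≈ 2.77.
ΔY = k × ΔG = (+€320 billion) / 0.361 ≈ +€886.4 billion.

+€886.4 billion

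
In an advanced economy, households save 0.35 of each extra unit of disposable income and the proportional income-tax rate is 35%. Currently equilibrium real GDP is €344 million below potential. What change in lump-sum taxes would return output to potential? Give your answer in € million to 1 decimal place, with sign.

−€305.6 million

MPC = 1 − MPS = 1 − 0.35 = 0.65.
Spending multiplier = 1/(1 − c(1−t)) = 1/(1 − 0.65×0.65) = 1/0.5775 ≈ 1.732.
Tax multiplier = −c·k = −0.65/0.5775 ≈ −1.126. Need ΔY = +€344 million, so ΔT = ΔY/(−c·k) = −(+€344 million) × 0.5775 / 0.65 ≈ −€305.6 million.
The government should cut lump-sum taxes by €305.6 million.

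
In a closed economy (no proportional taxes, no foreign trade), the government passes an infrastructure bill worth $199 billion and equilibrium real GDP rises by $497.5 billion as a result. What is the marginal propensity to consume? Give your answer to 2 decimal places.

0.60

Implied spending multiplier k = ΔY/ΔG = 497.5/199 = 2.5.
Since k = 1/(1 − MPC), MPC = 1 − 1/k = 1 − ΔG/ΔY = 1 − 199/497.5 = 0.60.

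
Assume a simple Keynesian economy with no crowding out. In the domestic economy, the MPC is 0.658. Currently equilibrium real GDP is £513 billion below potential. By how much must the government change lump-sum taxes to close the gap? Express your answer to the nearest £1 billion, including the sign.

Spending multiplier = 1/(1 − MPC) = 1/(1 − 0.658) = 1/0.342 ≈ 2.924.
Tax multiplier = −c·k = −0.658/0.342 ≈ −1.924. Need ΔY = +£513 billion, so ΔT = ΔY/(−c·k) = −(+£513 billion) × 0.342 / 0.658 ≈ −£267 billion.
The government should cut lump-sum taxes by £267 billion.

−£267 billion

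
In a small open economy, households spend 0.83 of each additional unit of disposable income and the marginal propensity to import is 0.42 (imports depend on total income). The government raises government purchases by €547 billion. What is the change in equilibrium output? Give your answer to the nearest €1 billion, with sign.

+€927 billion

Spending multiplier = 1/(1 − c + m) = 1/(1 − 0.83 + 0.42) = 1/0.59 ≈ 1.695.
ΔY = k × ΔG = (+€547 billion) / 0.59 ≈ +€927 billion.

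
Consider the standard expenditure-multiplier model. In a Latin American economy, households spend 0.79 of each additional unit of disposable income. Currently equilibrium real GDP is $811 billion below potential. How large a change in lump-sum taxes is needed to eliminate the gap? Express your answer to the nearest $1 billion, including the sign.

−$216 billion

Spending multiplier = 1/(1 − MPC) = 1/(1 − 0.79) = 1/0.21 ≈ 4.762.
Tax multiplier = −c·k = −0.79/0.21 ≈ −3.762. Need ΔY = +$811 billion, so ΔT = ΔY/(−c·k) = −(+$811 billion) × 0.21 / 0.79 ≈ −$216 billion.
The government should cut lump-sum taxes by $216 billion.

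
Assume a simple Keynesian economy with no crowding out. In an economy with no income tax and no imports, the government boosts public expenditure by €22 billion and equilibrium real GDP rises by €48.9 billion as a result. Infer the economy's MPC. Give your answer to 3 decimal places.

0.550

Implied spending multiplier k = ΔY/ΔG = 48.9/22 ≈ 2.2227.
Since k = 1/(1 − MPC), MPC = 1 − 1/k = 1 − ΔG/ΔY = 1 − 22/48.9 ≈ 0.550.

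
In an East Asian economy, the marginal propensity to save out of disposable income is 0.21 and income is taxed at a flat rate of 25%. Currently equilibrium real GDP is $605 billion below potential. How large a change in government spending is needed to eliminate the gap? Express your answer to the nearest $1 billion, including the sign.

+$247 billion

MPC = 1 − MPS = 1 − 0.21 = 0.79.
Spending multiplier = 1/(1 − c(1−t)) = 1/(1 − 0.79×0.75) = 1/0.4075 ≈ 2.454.
Need ΔY = +$605 billion, so ΔG = ΔY/k = (+$605 billion) × 0.4075 ≈ +$247 billion.
The government should increase government spending by $247 billion.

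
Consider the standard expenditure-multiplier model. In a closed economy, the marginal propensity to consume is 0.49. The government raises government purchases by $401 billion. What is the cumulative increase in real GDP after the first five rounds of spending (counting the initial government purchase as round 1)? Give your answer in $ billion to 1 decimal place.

$764.1 billion

Round 1 adds ΔG = $401 billion; each later round is MPC = 0.49 times the previous.
After 5 rounds: 401 + 196.49 + 96.2801 + 47.177249 + 23.11685201 = ΔG·(1 − c^5)/(1 − c) = 401 × (1 − 0.0282475249)/0.51 ≈ $764.1 billion.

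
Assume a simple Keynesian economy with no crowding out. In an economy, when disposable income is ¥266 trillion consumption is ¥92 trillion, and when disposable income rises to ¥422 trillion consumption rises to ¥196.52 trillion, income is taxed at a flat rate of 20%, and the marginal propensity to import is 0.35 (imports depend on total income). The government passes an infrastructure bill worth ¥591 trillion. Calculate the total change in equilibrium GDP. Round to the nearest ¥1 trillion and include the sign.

+¥726 trillion

MPC = ΔC/ΔYd = (196.52 − 92)/(422 − 266) = 104.52/156 = 0.67.
Spending multiplier = 1/(1 − c(1−t) + m) = 1/(1 − 0.67×0.8 + 0.35) = 1/0.814 ≈ 1.229.
ΔY = k × ΔG = (+¥591 trillion) / 0.814 ≈ +¥726 trillion.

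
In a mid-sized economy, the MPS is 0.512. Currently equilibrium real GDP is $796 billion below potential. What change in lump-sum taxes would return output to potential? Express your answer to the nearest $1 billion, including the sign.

−$835 billion

MPC = 1 − MPS = 1 − 0.512 = 0.488.
Spending multiplier = 1/(1 − MPC) = 1/(1 − 0.488) = 1/0.512 ≈ 1.953.
Tax multiplier = −c·k = −0.488/0.512 ≈ −0.953. Need ΔY = +$796 billion, so ΔT = ΔY/(−c·k) = −(+$796 billion) × 0.512 / 0.488 ≈ −$835 billion.
The government should cut lump-sum taxes by $835 billion.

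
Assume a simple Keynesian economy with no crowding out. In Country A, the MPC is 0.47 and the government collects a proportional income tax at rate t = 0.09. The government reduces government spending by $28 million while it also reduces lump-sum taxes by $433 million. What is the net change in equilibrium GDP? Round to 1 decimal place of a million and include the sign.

+$306.7 million

Expenditure multiplier = 1/(1 − c(1−t)) = 1/(1 − 0.47×0.91) = 1/0.5723 ≈ 1.747.
ΔG contributes k·ΔG = (−$28 million) / 0.5723 ≈ −$48.9 million.
ΔT of −$433 million changes first-round spending by −c·ΔT = +$203.51 million, contributing k·(−c·ΔT) = (+$203.51 million) / 0.5723 ≈ +$355.6 million.
Net ΔY = k(ΔG − c·ΔT) = (+$175.51 million) / 0.5723 ≈ +$306.7 million.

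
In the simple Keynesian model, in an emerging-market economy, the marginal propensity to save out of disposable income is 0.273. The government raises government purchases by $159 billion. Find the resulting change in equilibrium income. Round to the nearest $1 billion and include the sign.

MPC = 1 − MPS = 1 − 0.273 = 0.727.
Spending multiplier = 1/(1 − MPC) = 1/(1 − 0.727) = 1/0.273 ≈ 3.663.
ΔY = k × ΔG = (+$159 billion) / 0.273 ≈ +$582 billion.

+$582 billion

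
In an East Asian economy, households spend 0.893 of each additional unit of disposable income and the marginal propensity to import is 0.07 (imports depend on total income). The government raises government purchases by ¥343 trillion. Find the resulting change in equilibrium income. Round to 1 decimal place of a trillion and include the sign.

+¥1,937.9 trillion

Spending multiplier = 1/(1 − c + m) = 1/(1 − 0.893 + 0.07) = 1/0.177 ≈ 5.65.
ΔY = k × ΔG = (+¥343 trillion) / 0.177 ≈ +¥1,937.9 trillion.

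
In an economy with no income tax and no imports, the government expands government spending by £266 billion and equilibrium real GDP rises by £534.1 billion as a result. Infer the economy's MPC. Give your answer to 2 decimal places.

0.50

Implied spending multiplier k = ΔY/ΔG = 534.1/266 ≈ 2.0079.
Since k = 1/(1 − MPC), MPC = 1 − 1/k = 1 − ΔG/ΔY = 1 − 266/534.1 ≈ 0.50.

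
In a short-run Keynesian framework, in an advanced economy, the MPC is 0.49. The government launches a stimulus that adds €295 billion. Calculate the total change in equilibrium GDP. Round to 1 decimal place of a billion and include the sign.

Expenditure multiplier = 1/(1 − MPC) = 1/(1 − 0.49) = 1/0.51 ≈ 1.961.
ΔY = k × ΔG = (+€295 billion) / 0.51 ≈ +€578.4 billion.

+€578.4 billion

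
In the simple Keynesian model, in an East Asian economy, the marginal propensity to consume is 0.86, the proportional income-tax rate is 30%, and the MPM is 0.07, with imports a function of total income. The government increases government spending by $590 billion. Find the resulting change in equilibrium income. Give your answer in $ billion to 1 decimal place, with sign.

+$1,260.7 billion

Government-spending multiplier = 1/(1 − c(1−t) + m) = 1/(1 − 0.86×0.7 + 0.07) = 1/0.468 ≈ 2.137.
ΔY = k × ΔG = (+$590 billion) / 0.468 ≈ +$1,260.7 billion.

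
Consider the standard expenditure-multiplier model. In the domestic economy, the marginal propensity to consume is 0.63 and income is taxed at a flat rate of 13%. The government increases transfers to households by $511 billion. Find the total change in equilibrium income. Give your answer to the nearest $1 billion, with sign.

The transfer change shifts disposable income by +$511 billion, so first-round consumption changes by c·ΔTR = 0.63 × (+$511 billion) = +$321.93 billion.
Expenditure multiplier = 1/(1 − c(1−t)) = 1/(1 − 0.63×0.87) = 1/0.4519 ≈ 2.213.
The transfer multiplier is c × k ≈ 1.394, so ΔY = k × (c·ΔTR) = (+$321.93 billion) / 0.4519 ≈ +$712 billion.

+$712 billion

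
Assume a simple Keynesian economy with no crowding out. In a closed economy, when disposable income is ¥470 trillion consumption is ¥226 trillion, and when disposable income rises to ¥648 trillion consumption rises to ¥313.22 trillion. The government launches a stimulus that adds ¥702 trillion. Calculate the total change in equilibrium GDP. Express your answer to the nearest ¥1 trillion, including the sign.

+¥1,376 trillion

MPC = ΔC/ΔYd = (313.22 − 226)/(648 − 470) = 87.22/178 = 0.49.
Government-spending multiplier = 1/(1 − MPC) = 1/(1 − 0.49) = 1/0.51 ≈ 1.961.
ΔY = k × ΔG = (+¥702 trillion) / 0.51 ≈ +¥1,376 trillion.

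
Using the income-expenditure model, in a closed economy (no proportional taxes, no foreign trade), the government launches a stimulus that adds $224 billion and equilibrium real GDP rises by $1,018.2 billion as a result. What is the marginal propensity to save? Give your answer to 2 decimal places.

0.22

Implied spending multiplier k = ΔY/ΔG = 1,018.2/224 ≈ 4.5455.
Since k = 1/(1 − MPC), MPC = 1 − 1/k = 1 − ΔG/ΔY = 1 − 224/1,018.2 ≈ 0.78.
MPS = 1 − MPC = 0.22.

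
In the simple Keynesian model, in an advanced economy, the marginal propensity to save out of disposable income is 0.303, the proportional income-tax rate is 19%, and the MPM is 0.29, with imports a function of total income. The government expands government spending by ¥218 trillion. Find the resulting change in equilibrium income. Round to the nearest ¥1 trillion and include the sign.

+¥301 trillion

MPC = 1 − MPS = 1 − 0.303 = 0.697.
Government-spending multiplier = 1/(1 − c(1−t) + m) = 1/(1 − 0.697×0.81 + 0.29) = 1/0.72543 ≈ 1.378.
ΔY = k × ΔG = (+¥218 trillion) / 0.72543 ≈ +¥301 trillion.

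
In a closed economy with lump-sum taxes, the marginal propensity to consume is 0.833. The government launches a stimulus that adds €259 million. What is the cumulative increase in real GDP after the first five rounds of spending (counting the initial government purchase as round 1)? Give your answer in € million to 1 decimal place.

€928.9 million

Round 1 adds ΔG = €259 million; each later round is MPC = 0.833 times the previous.
After 5 rounds: 259 + 215.747 + 179.717251 + 149.704470083 + 124.703823579139 = ΔG·(1 − c^5)/(1 − c) = 259 × (1 − 0.401074459619393)/0.167 ≈ €928.9 million.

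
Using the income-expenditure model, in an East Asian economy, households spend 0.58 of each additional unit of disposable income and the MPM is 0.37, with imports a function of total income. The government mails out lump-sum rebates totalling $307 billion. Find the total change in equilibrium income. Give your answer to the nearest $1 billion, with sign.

+$225 billion

A lump-sum tax change of −$307 billion shifts disposable income by +$307 billion; first-round consumption changes by −c × ΔT = −0.58 × (−$307 billion) = +$178.06 billion.
Expenditure multiplier = 1/(1 − c + m) = 1/(1 − 0.58 + 0.37) = 1/0.79 ≈ 1.266.
The tax multiplier is −c × k ≈ −0.734, so ΔY = k × (−c·ΔT) = (+$178.06 billion) / 0.79 ≈ +$225 billion.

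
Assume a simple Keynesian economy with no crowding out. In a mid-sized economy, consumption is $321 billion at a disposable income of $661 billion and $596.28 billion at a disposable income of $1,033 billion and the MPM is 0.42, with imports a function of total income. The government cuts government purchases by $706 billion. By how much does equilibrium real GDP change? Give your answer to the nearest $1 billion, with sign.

−$1,038 billion

MPC = ΔC/ΔYd = (596.28 − 321)/(1,033 − 661) = 275.28/372 = 0.74.
Expenditure multiplier = 1/(1 − c + m) = 1/(1 − 0.74 + 0.42) = 1/0.68 ≈ 1.471.
ΔY = k × ΔG = (−$706 billion) / 0.68 ≈ −$1,038 billion.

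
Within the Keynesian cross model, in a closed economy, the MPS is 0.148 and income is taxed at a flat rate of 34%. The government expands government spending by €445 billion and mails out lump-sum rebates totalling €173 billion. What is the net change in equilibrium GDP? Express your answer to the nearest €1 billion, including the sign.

MPC = 1 − MPS = 1 − 0.148 = 0.852.
Expenditure multiplier = 1/(1 − c(1−t)) = 1/(1 − 0.852×0.66) = 1/0.43768 ≈ 2.285.
ΔG contributes k·ΔG = (+€445 billion) / 0.43768 ≈ +€1,016.7 billion.
ΔT of −€173 billion changes first-round spending by −c·ΔT = +€147.396 billion, contributing k·(−c·ΔT) = (+€147.396 billion) / 0.43768 ≈ +€336.8 billion.
Net ΔY = k(ΔG − c·ΔT) = (+€592.396 billion) / 0.43768 ≈ +€1,353 billion.

+€1,353 billion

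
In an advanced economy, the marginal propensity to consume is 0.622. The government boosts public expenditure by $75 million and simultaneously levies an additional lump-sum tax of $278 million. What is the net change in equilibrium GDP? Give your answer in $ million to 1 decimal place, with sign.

−$259.0 million

Expenditure multiplier = 1/(1 − MPC) = 1/(1 − 0.622) = 1/0.378 ≈ 2.646.
ΔG contributes k·ΔG = (+$75 million) / 0.378 ≈ +$198.4 million.
ΔT of +$278 million changes first-round spending by −c·ΔT = −$172.916 million, contributing k·(−c·ΔT) = (−$172.916 million) / 0.378 ≈ −$457.4 million.
Net ΔY = k(ΔG − c·ΔT) = (−$97.916 million) / 0.378 ≈ −$259 million.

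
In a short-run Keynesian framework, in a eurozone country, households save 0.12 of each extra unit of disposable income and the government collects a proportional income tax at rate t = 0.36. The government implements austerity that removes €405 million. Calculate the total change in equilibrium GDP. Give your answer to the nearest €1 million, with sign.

MPC = 1 − MPS = 1 − 0.12 = 0.88.
Government-spending multiplier = 1/(1 − c(1−t)) = 1/(1 − 0.88×0.64) = 1/0.4368 ≈ 2.289.
ΔY = k × ΔG = (−€405 million) / 0.4368 ≈ −€927 million.

−€927 million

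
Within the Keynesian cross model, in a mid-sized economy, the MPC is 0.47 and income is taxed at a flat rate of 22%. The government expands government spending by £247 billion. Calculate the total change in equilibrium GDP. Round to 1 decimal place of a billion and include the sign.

Spending multiplier = 1/(1 − c(1−t)) = 1/(1 − 0.47×0.78) = 1/0.6334 ≈ 1.579.
ΔY = k × ΔG = (+£247 billion) / 0.6334 ≈ +£390 billion.

+£390.0 billion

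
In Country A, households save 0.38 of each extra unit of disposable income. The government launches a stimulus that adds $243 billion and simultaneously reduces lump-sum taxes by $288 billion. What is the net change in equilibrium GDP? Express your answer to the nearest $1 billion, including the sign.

+$1,109 billion

MPC = 1 − MPS = 1 − 0.38 = 0.62.
Expenditure multiplier = 1/(1 − MPC) = 1/(1 − 0.62) = 1/0.38 ≈ 2.632.
ΔG contributes k·ΔG = (+$243 billion) / 0.38 ≈ +$639.5 billion.
ΔT of −$288 billion changes first-round spending by −c·ΔT = +$178.56 billion, contributing k·(−c·ΔT) = (+$178.56 billion) / 0.38 ≈ +$469.9 billion.
Net ΔY = k(ΔG − c·ΔT) = (+$421.56 billion) / 0.38 ≈ +$1,109 billion.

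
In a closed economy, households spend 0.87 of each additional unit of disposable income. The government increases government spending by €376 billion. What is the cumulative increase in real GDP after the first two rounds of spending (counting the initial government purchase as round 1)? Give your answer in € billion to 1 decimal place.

Round 1 adds ΔG = €376 billion; each later round is MPC = 0.87 times the previous.
After 2 rounds: 376 + 327.12 = ΔG·(1 − c^2)/(1 − c) = 376 × (1 − 0.7569)/0.13 ≈ €703.1 billion.

€703.1 billion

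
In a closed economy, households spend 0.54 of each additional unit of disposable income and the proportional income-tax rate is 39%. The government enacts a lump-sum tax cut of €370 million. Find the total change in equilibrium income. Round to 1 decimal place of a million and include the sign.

+€297.9 million

A lump-sum tax change of −€370 million shifts disposable income by +€370 million; first-round consumption changes by −c × ΔT = −0.54 × (−€370 million) = +€199.8 million.
Expenditure multiplier = 1/(1 − c(1−t)) = 1/(1 − 0.54×0.61) = 1/0.6706 ≈ 1.491.
The tax multiplier is −c × k ≈ −0.805, so ΔY = k × (−c·ΔT) = (+€199.8 million) / 0.6706 ≈ +€297.9 million.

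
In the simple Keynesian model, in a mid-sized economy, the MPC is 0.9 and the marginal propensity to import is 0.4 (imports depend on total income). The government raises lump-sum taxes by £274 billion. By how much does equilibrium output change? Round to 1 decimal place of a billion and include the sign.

−£493.2 billion

A lump-sum tax change of +£274 billion shifts disposable income by −£274 billion; first-round consumption changes by −c × ΔT = −0.9 × (+£274 billion) = −£246.6 billion.
Expenditure multiplier = 1/(1 − c + m) = 1/(1 − 0.9 + 0.4) = 1/0.5 = 2.
The tax multiplier is −c × k = −1.8, so ΔY = k × (−c·ΔT) = (−£246.6 billion) / 0.5 = −£493.2 billion.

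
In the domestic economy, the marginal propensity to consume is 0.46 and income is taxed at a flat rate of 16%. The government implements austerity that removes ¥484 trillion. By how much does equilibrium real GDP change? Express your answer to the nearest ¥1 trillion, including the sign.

Spending multiplier = 1/(1 − c(1−t)) = 1/(1 − 0.46×0.84) = 1/0.6136 ≈ 1.63.
ΔY = k × ΔG = (−¥484 trillion) / 0.6136 ≈ −¥789 trillion.

−¥789 trillion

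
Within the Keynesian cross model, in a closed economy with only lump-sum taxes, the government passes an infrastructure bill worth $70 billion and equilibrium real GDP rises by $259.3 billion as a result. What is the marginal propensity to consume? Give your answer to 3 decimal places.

0.730

Implied spending multiplier k = ΔY/ΔG = 259.3/70 ≈ 3.7043.
Since k = 1/(1 − MPC), MPC = 1 − 1/k = 1 − ΔG/ΔY = 1 − 70/259.3 ≈ 0.730.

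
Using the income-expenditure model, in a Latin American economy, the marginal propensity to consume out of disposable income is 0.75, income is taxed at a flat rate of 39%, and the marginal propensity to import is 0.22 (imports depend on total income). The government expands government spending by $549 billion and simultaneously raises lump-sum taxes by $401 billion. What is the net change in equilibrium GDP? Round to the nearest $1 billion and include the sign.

Expenditure multiplier = 1/(1 − c(1−t) + m) = 1/(1 − 0.75×0.61 + 0.22) = 1/0.7625 ≈ 1.311.
ΔG contributes k·ΔG = (+$549 billion) / 0.7625 = +$720 billion.
ΔT of +$401 billion changes first-round spending by −c·ΔT = −$300.75 billion, contributing k·(−c·ΔT) = (−$300.75 billion) / 0.7625 ≈ −$394.4 billion.
Net ΔY = k(ΔG − c·ΔT) = (+$248.25 billion) / 0.7625 ≈ +$326 billion.

+$326 billion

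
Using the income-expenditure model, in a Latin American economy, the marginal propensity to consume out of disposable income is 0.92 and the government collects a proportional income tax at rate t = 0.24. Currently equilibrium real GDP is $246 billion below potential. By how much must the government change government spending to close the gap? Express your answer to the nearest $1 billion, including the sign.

+$74 billion

Spending multiplier = 1/(1 − c(1−t)) = 1/(1 − 0.92×0.76) = 1/0.3008 ≈ 3.324.
Need ΔY = +$246 billion, so ΔG = ΔY/k = (+$246 billion) × 0.3008 ≈ +$74 billion.
The government should increase government spending by $74 billion.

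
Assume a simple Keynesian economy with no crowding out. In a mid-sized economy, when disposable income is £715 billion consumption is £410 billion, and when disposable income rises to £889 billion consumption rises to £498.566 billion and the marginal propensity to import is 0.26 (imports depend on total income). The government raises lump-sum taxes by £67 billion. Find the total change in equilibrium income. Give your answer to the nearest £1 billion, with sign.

MPC = ΔC/ΔYd = (498.566 − 410)/(889 − 715) = 88.566/174 = 0.509.
A lump-sum tax change of +£67 billion shifts disposable income by −£67 billion; first-round consumption changes by −c × ΔT = −0.509 × (+£67 billion) = −£34.103 billion.
Expenditure multiplier = 1/(1 − c + m) = 1/(1 − 0.509 + 0.26) = 1/0.751 ≈ 1.332.
The tax multiplier is −c × k ≈ −0.678, so ΔY = k × (−c·ΔT) = (−£34.103 billion) / 0.751 ≈ −£45 billion.

−£45 billion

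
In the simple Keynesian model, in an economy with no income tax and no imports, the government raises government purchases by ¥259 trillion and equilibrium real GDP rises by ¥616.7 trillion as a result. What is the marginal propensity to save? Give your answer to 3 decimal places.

0.420

Implied spending multiplier k = ΔY/ΔG = 616.7/259 ≈ 2.3811.
Since k = 1/(1 − MPC), MPC = 1 − 1/k = 1 − ΔG/ΔY = 1 − 259/616.7 ≈ 0.580.
MPS = 1 − MPC = 0.420.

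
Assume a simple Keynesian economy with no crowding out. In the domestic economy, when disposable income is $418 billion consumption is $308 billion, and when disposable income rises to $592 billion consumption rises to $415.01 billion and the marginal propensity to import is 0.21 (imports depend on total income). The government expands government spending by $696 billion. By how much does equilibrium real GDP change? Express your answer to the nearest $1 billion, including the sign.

MPC = ΔC/ΔYd = (415.01 − 308)/(592 − 418) = 107.01/174 = 0.615.
Spending multiplier = 1/(1 − c + m) = 1/(1 − 0.615 + 0.21) = 1/0.595 ≈ 1.681.
ΔY = k × ΔG = (+$696 billion) / 0.595 ≈ +$1,170 billion.

+$1,170 billion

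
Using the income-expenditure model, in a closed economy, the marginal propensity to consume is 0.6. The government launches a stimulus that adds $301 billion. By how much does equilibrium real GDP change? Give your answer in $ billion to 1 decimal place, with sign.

+$752.5 billion

Expenditure multiplier = 1/(1 − MPC) = 1/(1 − 0.6) = 1/0.4 = 2.5.
ΔY = k × ΔG = (+$301 billion) / 0.4 = +$752.5 billion.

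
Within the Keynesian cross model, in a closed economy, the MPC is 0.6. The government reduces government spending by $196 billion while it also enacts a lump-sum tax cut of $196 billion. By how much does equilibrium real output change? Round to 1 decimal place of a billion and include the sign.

−$196.0 billion

Expenditure multiplier = 1/(1 − MPC) = 1/(1 − 0.6) = 1/0.4 = 2.5.
ΔG contributes k·ΔG = (−$196 billion) / 0.4 = −$490 billion.
ΔT of −$196 billion changes first-round spending by −c·ΔT = +$117.6 billion, contributing k·(−c·ΔT) = (+$117.6 billion) / 0.4 = +$294 billion.
With ΔG = ΔT and no other leakages, the balanced-budget multiplier is 1, so ΔY = ΔG = −$196 billion.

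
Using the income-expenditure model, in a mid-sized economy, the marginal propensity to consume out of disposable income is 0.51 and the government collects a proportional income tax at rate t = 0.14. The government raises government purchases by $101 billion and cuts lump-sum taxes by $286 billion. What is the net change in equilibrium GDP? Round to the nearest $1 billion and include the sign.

Expenditure multiplier = 1/(1 − c(1−t)) = 1/(1 − 0.51×0.86) = 1/0.5614 ≈ 1.781.
ΔG contributes k·ΔG = (+$101 billion) / 0.5614 ≈ +$179.9 billion.
ΔT of −$286 billion changes first-round spending by −c·ΔT = +$145.86 billion, contributing k·(−c·ΔT) = (+$145.86 billion) / 0.5614 ≈ +$259.8 billion.
Net ΔY = k(ΔG − c·ΔT) = (+$246.86 billion) / 0.5614 ≈ +$440 billion.

+$440 billion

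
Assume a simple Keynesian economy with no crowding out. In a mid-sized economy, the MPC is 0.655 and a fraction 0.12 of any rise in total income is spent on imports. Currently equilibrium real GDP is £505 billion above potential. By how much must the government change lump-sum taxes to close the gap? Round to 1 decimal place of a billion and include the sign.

+£358.5 billion

Spending multiplier = 1/(1 − c + m) = 1/(1 − 0.655 + 0.12) = 1/0.465 ≈ 2.151.
Tax multiplier = −c·k = −0.655/0.465 ≈ −1.409. Need ΔY = −£505 billion, so ΔT = ΔY/(−c·k) = −(−£505 billion) × 0.465 / 0.655 ≈ +£358.5 billion.
The government should raise lump-sum taxes by £358.5 billion.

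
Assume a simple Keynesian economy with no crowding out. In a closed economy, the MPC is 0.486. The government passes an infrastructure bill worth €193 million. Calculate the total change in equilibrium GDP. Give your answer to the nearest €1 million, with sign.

+€375 million

Spending multiplier = 1/(1 − MPC) = 1/(1 − 0.486) = 1/0.514 ≈ 1.946.
ΔY = k × ΔG = (+€193 million) / 0.514 ≈ +€375 million.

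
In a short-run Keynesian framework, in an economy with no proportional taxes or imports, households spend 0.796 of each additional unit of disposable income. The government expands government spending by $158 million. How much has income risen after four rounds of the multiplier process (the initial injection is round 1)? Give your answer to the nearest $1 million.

$464 million

Round 1 adds ΔG = $158 million; each later round is MPC = 0.796 times the previous.
After 4 rounds: 158 + 125.768 + 100.111328 + 79.688617088 = ΔG·(1 − c^4)/(1 − c) = 158 × (1 − 0.401469235456)/0.204 ≈ $464 million.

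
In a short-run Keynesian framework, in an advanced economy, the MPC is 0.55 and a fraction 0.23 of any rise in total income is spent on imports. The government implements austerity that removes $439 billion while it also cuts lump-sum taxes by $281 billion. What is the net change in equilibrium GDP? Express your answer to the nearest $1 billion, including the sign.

Expenditure multiplier = 1/(1 − c + m) = 1/(1 − 0.55 + 0.23) = 1/0.68 ≈ 1.471.
ΔG contributes k·ΔG = (−$439 billion) / 0.68 ≈ −$645.6 billion.
ΔT of −$281 billion changes first-round spending by −c·ΔT = +$154.55 billion, contributing k·(−c·ΔT) = (+$154.55 billion) / 0.68 ≈ +$227.3 billion.
Net ΔY = k(ΔG − c·ΔT) = (−$284.45 billion) / 0.68 ≈ −$418 billion.

−$418 billion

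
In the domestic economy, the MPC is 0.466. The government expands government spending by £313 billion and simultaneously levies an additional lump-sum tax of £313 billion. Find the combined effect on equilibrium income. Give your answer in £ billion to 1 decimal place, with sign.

Expenditure multiplier = 1/(1 − MPC) = 1/(1 − 0.466) = 1/0.534 ≈ 1.873.
ΔG contributes k·ΔG = (+£313 billion) / 0.534 ≈ +£586.1 billion.
ΔT of +£313 billion changes first-round spending by −c·ΔT = −£145.858 billion, contributing k·(−c·ΔT) = (−£145.858 billion) / 0.534 ≈ −£273.1 billion.
With ΔG = ΔT and no other leakages, the balanced-budget multiplier is 1, so ΔY = ΔG = +£313 billion.

+£313.0 billion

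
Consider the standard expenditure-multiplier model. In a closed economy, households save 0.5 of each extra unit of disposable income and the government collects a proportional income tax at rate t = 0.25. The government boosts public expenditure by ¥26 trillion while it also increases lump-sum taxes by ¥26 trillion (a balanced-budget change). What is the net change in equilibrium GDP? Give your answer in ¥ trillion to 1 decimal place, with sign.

+¥20.8 trillion

MPC = 1 − MPS = 1 − 0.5 = 0.5.
Expenditure multiplier = 1/(1 − c(1−t)) = 1/(1 − 0.5×0.75) = 1/0.625 = 1.6.
ΔG contributes k·ΔG = (+¥26 trillion) / 0.625 = +¥41.6 trillion.
ΔT of +¥26 trillion changes first-round spending by −c·ΔT = −¥13 trillion, contributing k·(−c·ΔT) = (−¥13 trillion) / 0.625 = −¥20.8 trillion.
Net ΔY = k(ΔG − c·ΔT) = (+¥13 trillion) / 0.625 = +¥20.8 trillion.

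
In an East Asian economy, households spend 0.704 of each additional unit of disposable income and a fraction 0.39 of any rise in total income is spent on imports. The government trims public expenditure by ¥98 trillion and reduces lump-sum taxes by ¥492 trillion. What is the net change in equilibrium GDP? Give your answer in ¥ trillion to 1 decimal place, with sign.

+¥362.1 trillion

Expenditure multiplier = 1/(1 − c + m) = 1/(1 − 0.704 + 0.39) = 1/0.686 ≈ 1.458.
ΔG contributes k·ΔG = (−¥98 trillion) / 0.686 ≈ −¥142.9 trillion.
ΔT of −¥492 trillion changes first-round spending by −c·ΔT = +¥346.368 trillion, contributing k·(−c·ΔT) = (+¥346.368 trillion) / 0.686 ≈ +¥504.9 trillion.
Net ΔY = k(ΔG − c·ΔT) = (+¥248.368 trillion) / 0.686 ≈ +¥362.1 trillion.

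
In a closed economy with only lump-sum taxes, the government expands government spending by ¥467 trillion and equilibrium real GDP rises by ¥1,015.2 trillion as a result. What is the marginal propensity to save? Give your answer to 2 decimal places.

Implied spending multiplier k = ΔY/ΔG = 1,015.2/467 ≈ 2.1739.
Since k = 1/(1 − MPC), MPC = 1 − 1/k = 1 − ΔG/ΔY = 1 − 467/1,015.2 ≈ 0.54.
MPS = 1 − MPC = 0.46.

0.46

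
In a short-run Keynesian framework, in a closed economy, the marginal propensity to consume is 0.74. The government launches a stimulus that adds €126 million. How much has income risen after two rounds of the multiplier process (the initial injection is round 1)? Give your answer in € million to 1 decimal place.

€219.2 million

Round 1 adds ΔG = €126 million; each later round is MPC = 0.74 times the previous.
After 2 rounds: 126 + 93.24 = ΔG·(1 − c^2)/(1 − c) = 126 × (1 − 0.5476)/0.26 ≈ €219.2 million.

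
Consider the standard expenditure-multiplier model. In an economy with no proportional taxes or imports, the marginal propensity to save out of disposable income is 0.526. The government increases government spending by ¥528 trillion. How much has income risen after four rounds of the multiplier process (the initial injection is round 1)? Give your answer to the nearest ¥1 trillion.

¥953 trillion

MPC = 1 − MPS = 1 − 0.526 = 0.474.
Round 1 adds ΔG = ¥528 trillion; each later round is MPC = 0.474 times the previous.
After 4 rounds: 528 + 250.272 + 118.628928 + 56.230111872 = ΔG·(1 − c^4)/(1 − c) = 528 × (1 − 0.050479304976)/0.526 ≈ ¥953 trillion.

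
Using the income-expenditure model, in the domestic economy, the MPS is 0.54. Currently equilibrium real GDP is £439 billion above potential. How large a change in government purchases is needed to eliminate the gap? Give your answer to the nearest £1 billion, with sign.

−£237 billion

MPC = 1 − MPS = 1 − 0.54 = 0.46.
Spending multiplier = 1/(1 − MPC) = 1/(1 − 0.46) = 1/0.54 ≈ 1.852.
Need ΔY = −£439 billion, so ΔG = ΔY/k = (−£439 billion) × 0.54 ≈ −£237 billion.
The government should cut government purchases by £237 billion.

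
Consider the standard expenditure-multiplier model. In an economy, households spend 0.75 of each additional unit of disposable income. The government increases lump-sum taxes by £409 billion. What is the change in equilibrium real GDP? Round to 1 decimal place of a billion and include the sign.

A lump-sum tax change of +£409 billion shifts disposable income by −£409 billion; first-round consumption changes by −c × ΔT = −0.75 × (+£409 billion) = −£306.75 billion.
Expenditure multiplier = 1/(1 − MPC) = 1/(1 − 0.75) = 1/0.25 = 4.
The tax multiplier is −c × k = −3, so ΔY = k × (−c·ΔT) = (−£306.75 billion) / 0.25 = −£1,227 billion.

−£1,227.0 billion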